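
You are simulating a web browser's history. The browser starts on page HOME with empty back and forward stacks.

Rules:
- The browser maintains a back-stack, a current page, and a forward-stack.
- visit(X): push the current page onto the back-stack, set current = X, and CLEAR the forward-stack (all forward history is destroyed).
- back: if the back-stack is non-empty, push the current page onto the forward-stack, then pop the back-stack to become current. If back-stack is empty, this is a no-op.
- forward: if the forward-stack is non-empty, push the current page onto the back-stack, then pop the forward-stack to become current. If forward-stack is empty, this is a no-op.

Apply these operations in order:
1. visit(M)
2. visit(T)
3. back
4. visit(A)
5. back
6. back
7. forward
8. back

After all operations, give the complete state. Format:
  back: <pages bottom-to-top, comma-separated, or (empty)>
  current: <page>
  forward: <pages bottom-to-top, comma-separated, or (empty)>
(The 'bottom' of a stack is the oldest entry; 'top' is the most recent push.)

Answer: back: (empty)
current: HOME
forward: A,M

Derivation:
After 1 (visit(M)): cur=M back=1 fwd=0
After 2 (visit(T)): cur=T back=2 fwd=0
After 3 (back): cur=M back=1 fwd=1
After 4 (visit(A)): cur=A back=2 fwd=0
After 5 (back): cur=M back=1 fwd=1
After 6 (back): cur=HOME back=0 fwd=2
After 7 (forward): cur=M back=1 fwd=1
After 8 (back): cur=HOME back=0 fwd=2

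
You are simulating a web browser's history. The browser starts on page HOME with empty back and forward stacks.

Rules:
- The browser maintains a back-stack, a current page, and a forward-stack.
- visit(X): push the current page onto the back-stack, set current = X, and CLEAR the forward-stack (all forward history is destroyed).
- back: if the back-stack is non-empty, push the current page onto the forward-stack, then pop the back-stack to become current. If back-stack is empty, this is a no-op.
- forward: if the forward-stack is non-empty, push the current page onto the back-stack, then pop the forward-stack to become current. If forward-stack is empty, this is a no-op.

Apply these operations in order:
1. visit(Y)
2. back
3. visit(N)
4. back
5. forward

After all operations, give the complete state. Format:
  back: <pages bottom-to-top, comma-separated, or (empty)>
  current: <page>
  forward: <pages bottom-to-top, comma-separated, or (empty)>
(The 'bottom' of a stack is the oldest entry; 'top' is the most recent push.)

After 1 (visit(Y)): cur=Y back=1 fwd=0
After 2 (back): cur=HOME back=0 fwd=1
After 3 (visit(N)): cur=N back=1 fwd=0
After 4 (back): cur=HOME back=0 fwd=1
After 5 (forward): cur=N back=1 fwd=0

Answer: back: HOME
current: N
forward: (empty)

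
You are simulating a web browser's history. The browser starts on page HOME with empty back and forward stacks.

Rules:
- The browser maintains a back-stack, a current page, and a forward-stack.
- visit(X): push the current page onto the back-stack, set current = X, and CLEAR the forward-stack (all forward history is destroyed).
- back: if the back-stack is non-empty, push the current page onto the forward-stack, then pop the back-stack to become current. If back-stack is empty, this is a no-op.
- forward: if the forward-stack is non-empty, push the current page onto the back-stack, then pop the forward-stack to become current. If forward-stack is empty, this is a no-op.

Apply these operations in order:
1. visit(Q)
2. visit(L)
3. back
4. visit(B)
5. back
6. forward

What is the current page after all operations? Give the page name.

After 1 (visit(Q)): cur=Q back=1 fwd=0
After 2 (visit(L)): cur=L back=2 fwd=0
After 3 (back): cur=Q back=1 fwd=1
After 4 (visit(B)): cur=B back=2 fwd=0
After 5 (back): cur=Q back=1 fwd=1
After 6 (forward): cur=B back=2 fwd=0

Answer: B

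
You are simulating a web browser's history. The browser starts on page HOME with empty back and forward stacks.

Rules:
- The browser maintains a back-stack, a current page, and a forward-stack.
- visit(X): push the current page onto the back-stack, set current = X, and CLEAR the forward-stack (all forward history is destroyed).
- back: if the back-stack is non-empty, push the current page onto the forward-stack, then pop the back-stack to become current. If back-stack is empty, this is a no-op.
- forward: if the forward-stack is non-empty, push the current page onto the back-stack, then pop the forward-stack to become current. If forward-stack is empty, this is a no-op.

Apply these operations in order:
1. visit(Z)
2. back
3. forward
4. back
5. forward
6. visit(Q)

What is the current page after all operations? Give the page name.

Answer: Q

Derivation:
After 1 (visit(Z)): cur=Z back=1 fwd=0
After 2 (back): cur=HOME back=0 fwd=1
After 3 (forward): cur=Z back=1 fwd=0
After 4 (back): cur=HOME back=0 fwd=1
After 5 (forward): cur=Z back=1 fwd=0
After 6 (visit(Q)): cur=Q back=2 fwd=0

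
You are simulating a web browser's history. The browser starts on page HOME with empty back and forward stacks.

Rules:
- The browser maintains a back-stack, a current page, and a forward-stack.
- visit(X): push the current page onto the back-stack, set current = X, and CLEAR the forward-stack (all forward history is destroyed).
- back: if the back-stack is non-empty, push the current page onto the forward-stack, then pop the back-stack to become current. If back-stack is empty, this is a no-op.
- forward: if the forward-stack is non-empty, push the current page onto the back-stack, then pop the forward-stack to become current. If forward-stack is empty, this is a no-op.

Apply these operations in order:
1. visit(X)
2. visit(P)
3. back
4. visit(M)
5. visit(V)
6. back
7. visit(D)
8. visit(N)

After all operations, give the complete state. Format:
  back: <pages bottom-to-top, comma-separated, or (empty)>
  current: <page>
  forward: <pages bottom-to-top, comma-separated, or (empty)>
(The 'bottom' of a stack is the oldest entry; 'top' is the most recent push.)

Answer: back: HOME,X,M,D
current: N
forward: (empty)

Derivation:
After 1 (visit(X)): cur=X back=1 fwd=0
After 2 (visit(P)): cur=P back=2 fwd=0
After 3 (back): cur=X back=1 fwd=1
After 4 (visit(M)): cur=M back=2 fwd=0
After 5 (visit(V)): cur=V back=3 fwd=0
After 6 (back): cur=M back=2 fwd=1
After 7 (visit(D)): cur=D back=3 fwd=0
After 8 (visit(N)): cur=N back=4 fwd=0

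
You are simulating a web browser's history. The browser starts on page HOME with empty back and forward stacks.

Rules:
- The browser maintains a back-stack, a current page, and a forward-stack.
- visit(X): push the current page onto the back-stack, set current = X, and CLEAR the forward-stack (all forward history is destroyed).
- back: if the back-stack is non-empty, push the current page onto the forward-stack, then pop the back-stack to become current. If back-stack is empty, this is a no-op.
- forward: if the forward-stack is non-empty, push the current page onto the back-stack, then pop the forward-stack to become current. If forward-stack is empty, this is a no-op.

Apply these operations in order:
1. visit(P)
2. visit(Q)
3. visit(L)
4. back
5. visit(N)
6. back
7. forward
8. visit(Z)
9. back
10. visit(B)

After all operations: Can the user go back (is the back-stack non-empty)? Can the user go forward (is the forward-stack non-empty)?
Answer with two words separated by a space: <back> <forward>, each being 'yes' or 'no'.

After 1 (visit(P)): cur=P back=1 fwd=0
After 2 (visit(Q)): cur=Q back=2 fwd=0
After 3 (visit(L)): cur=L back=3 fwd=0
After 4 (back): cur=Q back=2 fwd=1
After 5 (visit(N)): cur=N back=3 fwd=0
After 6 (back): cur=Q back=2 fwd=1
After 7 (forward): cur=N back=3 fwd=0
After 8 (visit(Z)): cur=Z back=4 fwd=0
After 9 (back): cur=N back=3 fwd=1
After 10 (visit(B)): cur=B back=4 fwd=0

Answer: yes no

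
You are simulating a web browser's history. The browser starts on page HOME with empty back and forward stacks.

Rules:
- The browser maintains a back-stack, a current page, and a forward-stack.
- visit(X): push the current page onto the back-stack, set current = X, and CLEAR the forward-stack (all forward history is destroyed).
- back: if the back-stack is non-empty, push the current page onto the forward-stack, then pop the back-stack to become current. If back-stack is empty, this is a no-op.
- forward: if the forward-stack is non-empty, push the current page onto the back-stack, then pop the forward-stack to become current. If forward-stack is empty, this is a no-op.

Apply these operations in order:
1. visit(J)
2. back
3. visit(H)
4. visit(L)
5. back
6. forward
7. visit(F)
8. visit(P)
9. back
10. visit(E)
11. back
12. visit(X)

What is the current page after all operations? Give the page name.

Answer: X

Derivation:
After 1 (visit(J)): cur=J back=1 fwd=0
After 2 (back): cur=HOME back=0 fwd=1
After 3 (visit(H)): cur=H back=1 fwd=0
After 4 (visit(L)): cur=L back=2 fwd=0
After 5 (back): cur=H back=1 fwd=1
After 6 (forward): cur=L back=2 fwd=0
After 7 (visit(F)): cur=F back=3 fwd=0
After 8 (visit(P)): cur=P back=4 fwd=0
After 9 (back): cur=F back=3 fwd=1
After 10 (visit(E)): cur=E back=4 fwd=0
After 11 (back): cur=F back=3 fwd=1
After 12 (visit(X)): cur=X back=4 fwd=0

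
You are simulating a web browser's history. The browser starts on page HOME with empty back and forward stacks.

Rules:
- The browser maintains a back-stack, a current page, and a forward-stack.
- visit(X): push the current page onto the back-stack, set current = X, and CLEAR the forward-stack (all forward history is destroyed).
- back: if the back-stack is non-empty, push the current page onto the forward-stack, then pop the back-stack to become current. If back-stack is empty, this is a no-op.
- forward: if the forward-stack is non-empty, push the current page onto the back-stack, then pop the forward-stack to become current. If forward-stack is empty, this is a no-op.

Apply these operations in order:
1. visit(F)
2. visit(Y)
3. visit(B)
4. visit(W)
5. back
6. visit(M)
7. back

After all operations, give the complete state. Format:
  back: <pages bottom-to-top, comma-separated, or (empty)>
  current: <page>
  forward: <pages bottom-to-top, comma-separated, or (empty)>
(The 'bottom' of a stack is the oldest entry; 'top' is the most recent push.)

After 1 (visit(F)): cur=F back=1 fwd=0
After 2 (visit(Y)): cur=Y back=2 fwd=0
After 3 (visit(B)): cur=B back=3 fwd=0
After 4 (visit(W)): cur=W back=4 fwd=0
After 5 (back): cur=B back=3 fwd=1
After 6 (visit(M)): cur=M back=4 fwd=0
After 7 (back): cur=B back=3 fwd=1

Answer: back: HOME,F,Y
current: B
forward: M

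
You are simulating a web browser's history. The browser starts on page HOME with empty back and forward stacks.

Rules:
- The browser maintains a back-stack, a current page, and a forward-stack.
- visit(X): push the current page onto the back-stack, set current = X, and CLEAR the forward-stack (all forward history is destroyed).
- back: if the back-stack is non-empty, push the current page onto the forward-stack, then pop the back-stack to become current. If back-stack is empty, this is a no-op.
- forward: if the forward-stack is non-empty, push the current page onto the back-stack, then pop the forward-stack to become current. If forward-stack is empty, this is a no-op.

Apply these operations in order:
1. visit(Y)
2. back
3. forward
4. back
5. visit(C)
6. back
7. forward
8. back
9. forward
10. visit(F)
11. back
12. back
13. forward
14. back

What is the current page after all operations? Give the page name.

Answer: HOME

Derivation:
After 1 (visit(Y)): cur=Y back=1 fwd=0
After 2 (back): cur=HOME back=0 fwd=1
After 3 (forward): cur=Y back=1 fwd=0
After 4 (back): cur=HOME back=0 fwd=1
After 5 (visit(C)): cur=C back=1 fwd=0
After 6 (back): cur=HOME back=0 fwd=1
After 7 (forward): cur=C back=1 fwd=0
After 8 (back): cur=HOME back=0 fwd=1
After 9 (forward): cur=C back=1 fwd=0
After 10 (visit(F)): cur=F back=2 fwd=0
After 11 (back): cur=C back=1 fwd=1
After 12 (back): cur=HOME back=0 fwd=2
After 13 (forward): cur=C back=1 fwd=1
After 14 (back): cur=HOME back=0 fwd=2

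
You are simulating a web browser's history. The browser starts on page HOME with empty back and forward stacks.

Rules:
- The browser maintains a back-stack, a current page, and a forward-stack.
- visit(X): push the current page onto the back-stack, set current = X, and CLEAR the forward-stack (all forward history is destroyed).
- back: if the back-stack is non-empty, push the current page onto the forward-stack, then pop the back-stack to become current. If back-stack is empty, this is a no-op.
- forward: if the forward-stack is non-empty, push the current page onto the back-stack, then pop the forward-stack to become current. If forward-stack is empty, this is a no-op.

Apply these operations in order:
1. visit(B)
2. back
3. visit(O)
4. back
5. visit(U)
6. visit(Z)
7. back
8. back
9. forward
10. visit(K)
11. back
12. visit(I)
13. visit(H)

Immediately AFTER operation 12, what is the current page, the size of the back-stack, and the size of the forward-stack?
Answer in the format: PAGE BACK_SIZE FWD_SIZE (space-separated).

After 1 (visit(B)): cur=B back=1 fwd=0
After 2 (back): cur=HOME back=0 fwd=1
After 3 (visit(O)): cur=O back=1 fwd=0
After 4 (back): cur=HOME back=0 fwd=1
After 5 (visit(U)): cur=U back=1 fwd=0
After 6 (visit(Z)): cur=Z back=2 fwd=0
After 7 (back): cur=U back=1 fwd=1
After 8 (back): cur=HOME back=0 fwd=2
After 9 (forward): cur=U back=1 fwd=1
After 10 (visit(K)): cur=K back=2 fwd=0
After 11 (back): cur=U back=1 fwd=1
After 12 (visit(I)): cur=I back=2 fwd=0

I 2 0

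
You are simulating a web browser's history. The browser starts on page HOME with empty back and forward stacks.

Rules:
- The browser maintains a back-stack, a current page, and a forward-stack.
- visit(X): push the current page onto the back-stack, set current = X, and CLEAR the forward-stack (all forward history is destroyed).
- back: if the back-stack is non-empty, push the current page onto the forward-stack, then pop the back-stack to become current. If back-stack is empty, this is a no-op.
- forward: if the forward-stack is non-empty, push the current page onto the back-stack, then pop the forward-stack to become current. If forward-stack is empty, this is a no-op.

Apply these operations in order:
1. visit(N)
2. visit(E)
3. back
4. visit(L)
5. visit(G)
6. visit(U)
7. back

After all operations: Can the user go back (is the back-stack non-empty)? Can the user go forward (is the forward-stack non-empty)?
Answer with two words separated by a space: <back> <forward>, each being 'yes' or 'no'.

Answer: yes yes

Derivation:
After 1 (visit(N)): cur=N back=1 fwd=0
After 2 (visit(E)): cur=E back=2 fwd=0
After 3 (back): cur=N back=1 fwd=1
After 4 (visit(L)): cur=L back=2 fwd=0
After 5 (visit(G)): cur=G back=3 fwd=0
After 6 (visit(U)): cur=U back=4 fwd=0
After 7 (back): cur=G back=3 fwd=1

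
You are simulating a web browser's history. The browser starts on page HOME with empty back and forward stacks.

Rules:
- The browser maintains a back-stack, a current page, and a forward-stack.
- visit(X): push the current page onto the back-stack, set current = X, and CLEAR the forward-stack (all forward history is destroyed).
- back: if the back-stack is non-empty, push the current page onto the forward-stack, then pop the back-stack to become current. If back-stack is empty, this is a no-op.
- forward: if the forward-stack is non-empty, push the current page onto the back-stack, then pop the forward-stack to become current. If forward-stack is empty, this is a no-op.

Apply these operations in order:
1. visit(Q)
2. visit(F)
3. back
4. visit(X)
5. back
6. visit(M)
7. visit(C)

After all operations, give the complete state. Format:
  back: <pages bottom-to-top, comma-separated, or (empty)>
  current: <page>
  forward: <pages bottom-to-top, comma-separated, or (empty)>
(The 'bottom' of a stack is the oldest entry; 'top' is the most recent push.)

Answer: back: HOME,Q,M
current: C
forward: (empty)

Derivation:
After 1 (visit(Q)): cur=Q back=1 fwd=0
After 2 (visit(F)): cur=F back=2 fwd=0
After 3 (back): cur=Q back=1 fwd=1
After 4 (visit(X)): cur=X back=2 fwd=0
After 5 (back): cur=Q back=1 fwd=1
After 6 (visit(M)): cur=M back=2 fwd=0
After 7 (visit(C)): cur=C back=3 fwd=0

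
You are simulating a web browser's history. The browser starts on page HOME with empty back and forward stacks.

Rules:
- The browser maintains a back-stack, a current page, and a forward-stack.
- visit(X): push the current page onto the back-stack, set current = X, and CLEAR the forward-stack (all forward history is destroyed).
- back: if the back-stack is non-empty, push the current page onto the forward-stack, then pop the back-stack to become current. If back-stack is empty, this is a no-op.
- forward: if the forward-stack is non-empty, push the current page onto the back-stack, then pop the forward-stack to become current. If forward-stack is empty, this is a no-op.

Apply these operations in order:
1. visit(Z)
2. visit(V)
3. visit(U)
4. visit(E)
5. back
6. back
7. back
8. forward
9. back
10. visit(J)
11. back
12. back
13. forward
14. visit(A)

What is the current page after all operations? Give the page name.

After 1 (visit(Z)): cur=Z back=1 fwd=0
After 2 (visit(V)): cur=V back=2 fwd=0
After 3 (visit(U)): cur=U back=3 fwd=0
After 4 (visit(E)): cur=E back=4 fwd=0
After 5 (back): cur=U back=3 fwd=1
After 6 (back): cur=V back=2 fwd=2
After 7 (back): cur=Z back=1 fwd=3
After 8 (forward): cur=V back=2 fwd=2
After 9 (back): cur=Z back=1 fwd=3
After 10 (visit(J)): cur=J back=2 fwd=0
After 11 (back): cur=Z back=1 fwd=1
After 12 (back): cur=HOME back=0 fwd=2
After 13 (forward): cur=Z back=1 fwd=1
After 14 (visit(A)): cur=A back=2 fwd=0

Answer: A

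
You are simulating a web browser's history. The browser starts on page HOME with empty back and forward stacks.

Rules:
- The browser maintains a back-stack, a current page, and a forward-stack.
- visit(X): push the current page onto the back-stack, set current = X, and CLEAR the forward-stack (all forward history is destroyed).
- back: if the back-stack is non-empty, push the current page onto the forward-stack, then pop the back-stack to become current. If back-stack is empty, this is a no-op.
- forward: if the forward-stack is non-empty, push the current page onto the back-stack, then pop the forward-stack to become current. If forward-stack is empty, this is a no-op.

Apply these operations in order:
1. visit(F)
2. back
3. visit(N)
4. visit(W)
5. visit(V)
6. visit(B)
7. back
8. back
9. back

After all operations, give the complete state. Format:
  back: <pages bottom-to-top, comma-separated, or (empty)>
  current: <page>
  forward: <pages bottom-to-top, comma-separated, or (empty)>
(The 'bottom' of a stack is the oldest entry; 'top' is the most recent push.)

After 1 (visit(F)): cur=F back=1 fwd=0
After 2 (back): cur=HOME back=0 fwd=1
After 3 (visit(N)): cur=N back=1 fwd=0
After 4 (visit(W)): cur=W back=2 fwd=0
After 5 (visit(V)): cur=V back=3 fwd=0
After 6 (visit(B)): cur=B back=4 fwd=0
After 7 (back): cur=V back=3 fwd=1
After 8 (back): cur=W back=2 fwd=2
After 9 (back): cur=N back=1 fwd=3

Answer: back: HOME
current: N
forward: B,V,W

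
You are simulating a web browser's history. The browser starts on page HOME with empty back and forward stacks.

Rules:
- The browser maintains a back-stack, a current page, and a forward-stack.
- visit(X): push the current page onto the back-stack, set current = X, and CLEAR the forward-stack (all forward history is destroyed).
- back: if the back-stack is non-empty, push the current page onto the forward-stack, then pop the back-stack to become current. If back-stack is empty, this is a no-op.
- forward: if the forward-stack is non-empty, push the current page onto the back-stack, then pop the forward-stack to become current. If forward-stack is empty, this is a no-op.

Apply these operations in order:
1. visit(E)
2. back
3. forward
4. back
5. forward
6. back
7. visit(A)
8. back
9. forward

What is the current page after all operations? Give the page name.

Answer: A

Derivation:
After 1 (visit(E)): cur=E back=1 fwd=0
After 2 (back): cur=HOME back=0 fwd=1
After 3 (forward): cur=E back=1 fwd=0
After 4 (back): cur=HOME back=0 fwd=1
After 5 (forward): cur=E back=1 fwd=0
After 6 (back): cur=HOME back=0 fwd=1
After 7 (visit(A)): cur=A back=1 fwd=0
After 8 (back): cur=HOME back=0 fwd=1
After 9 (forward): cur=A back=1 fwd=0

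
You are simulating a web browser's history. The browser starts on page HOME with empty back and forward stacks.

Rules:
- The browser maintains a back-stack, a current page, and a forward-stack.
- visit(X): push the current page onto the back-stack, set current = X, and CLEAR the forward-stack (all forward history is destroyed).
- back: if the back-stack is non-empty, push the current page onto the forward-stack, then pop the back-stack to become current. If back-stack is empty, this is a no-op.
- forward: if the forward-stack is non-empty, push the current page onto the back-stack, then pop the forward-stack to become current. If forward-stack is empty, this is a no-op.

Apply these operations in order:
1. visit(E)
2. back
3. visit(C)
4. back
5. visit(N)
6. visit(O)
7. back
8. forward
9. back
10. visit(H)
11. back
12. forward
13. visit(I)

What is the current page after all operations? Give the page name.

After 1 (visit(E)): cur=E back=1 fwd=0
After 2 (back): cur=HOME back=0 fwd=1
After 3 (visit(C)): cur=C back=1 fwd=0
After 4 (back): cur=HOME back=0 fwd=1
After 5 (visit(N)): cur=N back=1 fwd=0
After 6 (visit(O)): cur=O back=2 fwd=0
After 7 (back): cur=N back=1 fwd=1
After 8 (forward): cur=O back=2 fwd=0
After 9 (back): cur=N back=1 fwd=1
After 10 (visit(H)): cur=H back=2 fwd=0
After 11 (back): cur=N back=1 fwd=1
After 12 (forward): cur=H back=2 fwd=0
After 13 (visit(I)): cur=I back=3 fwd=0

Answer: I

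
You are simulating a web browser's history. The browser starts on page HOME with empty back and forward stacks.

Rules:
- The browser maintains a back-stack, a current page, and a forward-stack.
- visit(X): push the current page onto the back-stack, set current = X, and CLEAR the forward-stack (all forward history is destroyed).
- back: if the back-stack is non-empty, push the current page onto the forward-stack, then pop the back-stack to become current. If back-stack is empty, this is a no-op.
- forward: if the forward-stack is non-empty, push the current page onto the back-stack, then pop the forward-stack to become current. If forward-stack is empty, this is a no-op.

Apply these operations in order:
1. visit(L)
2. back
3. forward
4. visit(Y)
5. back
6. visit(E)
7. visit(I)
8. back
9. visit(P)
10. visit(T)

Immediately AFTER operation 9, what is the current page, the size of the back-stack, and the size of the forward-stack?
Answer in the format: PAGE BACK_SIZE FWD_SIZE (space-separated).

After 1 (visit(L)): cur=L back=1 fwd=0
After 2 (back): cur=HOME back=0 fwd=1
After 3 (forward): cur=L back=1 fwd=0
After 4 (visit(Y)): cur=Y back=2 fwd=0
After 5 (back): cur=L back=1 fwd=1
After 6 (visit(E)): cur=E back=2 fwd=0
After 7 (visit(I)): cur=I back=3 fwd=0
After 8 (back): cur=E back=2 fwd=1
After 9 (visit(P)): cur=P back=3 fwd=0

P 3 0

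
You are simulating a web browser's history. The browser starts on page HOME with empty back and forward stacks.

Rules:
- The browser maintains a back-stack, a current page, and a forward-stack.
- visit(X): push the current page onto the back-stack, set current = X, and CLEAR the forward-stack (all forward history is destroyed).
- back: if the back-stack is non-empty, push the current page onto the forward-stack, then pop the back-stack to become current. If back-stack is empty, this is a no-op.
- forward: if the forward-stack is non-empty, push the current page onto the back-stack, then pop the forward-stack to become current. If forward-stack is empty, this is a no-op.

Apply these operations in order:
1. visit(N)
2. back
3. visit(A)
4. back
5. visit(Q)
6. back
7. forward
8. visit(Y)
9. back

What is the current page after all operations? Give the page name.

After 1 (visit(N)): cur=N back=1 fwd=0
After 2 (back): cur=HOME back=0 fwd=1
After 3 (visit(A)): cur=A back=1 fwd=0
After 4 (back): cur=HOME back=0 fwd=1
After 5 (visit(Q)): cur=Q back=1 fwd=0
After 6 (back): cur=HOME back=0 fwd=1
After 7 (forward): cur=Q back=1 fwd=0
After 8 (visit(Y)): cur=Y back=2 fwd=0
After 9 (back): cur=Q back=1 fwd=1

Answer: Q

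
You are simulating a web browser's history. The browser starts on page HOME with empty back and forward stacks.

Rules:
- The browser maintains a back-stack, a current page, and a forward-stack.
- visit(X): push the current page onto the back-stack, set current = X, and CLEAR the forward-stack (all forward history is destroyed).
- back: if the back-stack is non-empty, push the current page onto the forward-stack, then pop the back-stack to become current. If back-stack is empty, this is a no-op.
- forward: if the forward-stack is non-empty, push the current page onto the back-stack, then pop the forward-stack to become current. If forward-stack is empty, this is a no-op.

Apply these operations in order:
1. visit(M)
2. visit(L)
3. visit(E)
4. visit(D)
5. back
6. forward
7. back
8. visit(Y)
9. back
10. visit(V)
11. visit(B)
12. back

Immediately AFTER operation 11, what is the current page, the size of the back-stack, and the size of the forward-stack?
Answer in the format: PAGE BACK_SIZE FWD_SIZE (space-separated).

After 1 (visit(M)): cur=M back=1 fwd=0
After 2 (visit(L)): cur=L back=2 fwd=0
After 3 (visit(E)): cur=E back=3 fwd=0
After 4 (visit(D)): cur=D back=4 fwd=0
After 5 (back): cur=E back=3 fwd=1
After 6 (forward): cur=D back=4 fwd=0
After 7 (back): cur=E back=3 fwd=1
After 8 (visit(Y)): cur=Y back=4 fwd=0
After 9 (back): cur=E back=3 fwd=1
After 10 (visit(V)): cur=V back=4 fwd=0
After 11 (visit(B)): cur=B back=5 fwd=0

B 5 0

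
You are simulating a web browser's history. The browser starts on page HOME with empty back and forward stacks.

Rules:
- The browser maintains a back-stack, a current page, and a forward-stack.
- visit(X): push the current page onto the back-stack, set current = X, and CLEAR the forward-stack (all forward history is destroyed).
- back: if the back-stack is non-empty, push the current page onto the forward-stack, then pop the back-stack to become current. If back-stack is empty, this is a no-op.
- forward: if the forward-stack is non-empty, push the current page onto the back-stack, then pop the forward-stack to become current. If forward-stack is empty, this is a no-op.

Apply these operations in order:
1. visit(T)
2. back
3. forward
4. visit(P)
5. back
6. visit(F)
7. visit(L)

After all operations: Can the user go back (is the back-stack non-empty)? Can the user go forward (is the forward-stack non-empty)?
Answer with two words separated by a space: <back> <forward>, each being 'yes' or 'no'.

Answer: yes no

Derivation:
After 1 (visit(T)): cur=T back=1 fwd=0
After 2 (back): cur=HOME back=0 fwd=1
After 3 (forward): cur=T back=1 fwd=0
After 4 (visit(P)): cur=P back=2 fwd=0
After 5 (back): cur=T back=1 fwd=1
After 6 (visit(F)): cur=F back=2 fwd=0
After 7 (visit(L)): cur=L back=3 fwd=0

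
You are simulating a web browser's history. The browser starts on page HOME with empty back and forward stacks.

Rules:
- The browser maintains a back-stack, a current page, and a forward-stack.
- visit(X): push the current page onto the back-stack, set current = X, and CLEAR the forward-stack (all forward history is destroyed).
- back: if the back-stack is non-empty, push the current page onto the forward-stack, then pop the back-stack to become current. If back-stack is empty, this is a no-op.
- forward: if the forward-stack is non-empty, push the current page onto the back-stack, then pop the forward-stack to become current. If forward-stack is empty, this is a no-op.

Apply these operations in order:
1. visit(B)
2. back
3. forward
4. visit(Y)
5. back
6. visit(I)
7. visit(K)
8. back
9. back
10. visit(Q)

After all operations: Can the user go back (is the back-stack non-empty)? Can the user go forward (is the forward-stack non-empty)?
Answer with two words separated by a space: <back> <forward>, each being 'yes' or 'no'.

Answer: yes no

Derivation:
After 1 (visit(B)): cur=B back=1 fwd=0
After 2 (back): cur=HOME back=0 fwd=1
After 3 (forward): cur=B back=1 fwd=0
After 4 (visit(Y)): cur=Y back=2 fwd=0
After 5 (back): cur=B back=1 fwd=1
After 6 (visit(I)): cur=I back=2 fwd=0
After 7 (visit(K)): cur=K back=3 fwd=0
After 8 (back): cur=I back=2 fwd=1
After 9 (back): cur=B back=1 fwd=2
After 10 (visit(Q)): cur=Q back=2 fwd=0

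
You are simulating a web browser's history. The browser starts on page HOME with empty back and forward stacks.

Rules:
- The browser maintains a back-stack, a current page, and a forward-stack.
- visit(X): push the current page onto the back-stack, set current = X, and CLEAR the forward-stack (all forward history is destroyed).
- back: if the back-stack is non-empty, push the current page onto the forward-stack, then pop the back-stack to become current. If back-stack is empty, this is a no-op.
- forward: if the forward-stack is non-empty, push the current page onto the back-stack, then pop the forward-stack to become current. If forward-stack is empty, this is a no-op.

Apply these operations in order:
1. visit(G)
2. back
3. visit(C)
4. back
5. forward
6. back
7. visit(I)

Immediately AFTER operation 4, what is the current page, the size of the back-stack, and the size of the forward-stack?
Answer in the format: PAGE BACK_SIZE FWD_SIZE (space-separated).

After 1 (visit(G)): cur=G back=1 fwd=0
After 2 (back): cur=HOME back=0 fwd=1
After 3 (visit(C)): cur=C back=1 fwd=0
After 4 (back): cur=HOME back=0 fwd=1

HOME 0 1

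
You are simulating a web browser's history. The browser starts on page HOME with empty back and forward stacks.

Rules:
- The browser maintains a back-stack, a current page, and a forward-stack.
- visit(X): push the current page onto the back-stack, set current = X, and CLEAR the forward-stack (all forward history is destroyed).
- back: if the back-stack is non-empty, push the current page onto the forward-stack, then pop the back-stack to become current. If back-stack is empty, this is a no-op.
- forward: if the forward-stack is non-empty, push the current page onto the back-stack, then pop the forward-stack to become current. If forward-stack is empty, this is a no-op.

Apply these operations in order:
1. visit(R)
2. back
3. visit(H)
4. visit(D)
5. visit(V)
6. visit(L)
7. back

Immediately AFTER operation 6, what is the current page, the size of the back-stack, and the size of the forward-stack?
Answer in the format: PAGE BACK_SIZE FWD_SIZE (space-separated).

After 1 (visit(R)): cur=R back=1 fwd=0
After 2 (back): cur=HOME back=0 fwd=1
After 3 (visit(H)): cur=H back=1 fwd=0
After 4 (visit(D)): cur=D back=2 fwd=0
After 5 (visit(V)): cur=V back=3 fwd=0
After 6 (visit(L)): cur=L back=4 fwd=0

L 4 0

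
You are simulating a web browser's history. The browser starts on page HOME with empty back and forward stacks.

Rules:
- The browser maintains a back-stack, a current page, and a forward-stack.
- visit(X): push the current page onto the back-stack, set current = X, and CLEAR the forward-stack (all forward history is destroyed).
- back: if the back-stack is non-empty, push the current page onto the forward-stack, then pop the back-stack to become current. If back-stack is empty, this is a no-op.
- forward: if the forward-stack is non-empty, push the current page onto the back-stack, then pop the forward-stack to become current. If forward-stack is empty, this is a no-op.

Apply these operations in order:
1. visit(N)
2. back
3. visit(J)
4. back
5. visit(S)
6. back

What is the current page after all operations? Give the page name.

Answer: HOME

Derivation:
After 1 (visit(N)): cur=N back=1 fwd=0
After 2 (back): cur=HOME back=0 fwd=1
After 3 (visit(J)): cur=J back=1 fwd=0
After 4 (back): cur=HOME back=0 fwd=1
After 5 (visit(S)): cur=S back=1 fwd=0
After 6 (back): cur=HOME back=0 fwd=1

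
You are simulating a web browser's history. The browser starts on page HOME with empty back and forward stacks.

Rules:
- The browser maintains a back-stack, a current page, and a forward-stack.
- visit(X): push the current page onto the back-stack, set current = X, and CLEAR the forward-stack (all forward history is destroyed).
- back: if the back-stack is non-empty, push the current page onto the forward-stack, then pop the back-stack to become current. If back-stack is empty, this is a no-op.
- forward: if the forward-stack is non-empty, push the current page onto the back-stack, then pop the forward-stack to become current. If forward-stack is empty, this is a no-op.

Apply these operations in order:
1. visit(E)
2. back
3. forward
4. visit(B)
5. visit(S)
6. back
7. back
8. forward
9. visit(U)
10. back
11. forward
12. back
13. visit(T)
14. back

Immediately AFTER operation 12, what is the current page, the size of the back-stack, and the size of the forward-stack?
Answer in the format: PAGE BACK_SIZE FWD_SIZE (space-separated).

After 1 (visit(E)): cur=E back=1 fwd=0
After 2 (back): cur=HOME back=0 fwd=1
After 3 (forward): cur=E back=1 fwd=0
After 4 (visit(B)): cur=B back=2 fwd=0
After 5 (visit(S)): cur=S back=3 fwd=0
After 6 (back): cur=B back=2 fwd=1
After 7 (back): cur=E back=1 fwd=2
After 8 (forward): cur=B back=2 fwd=1
After 9 (visit(U)): cur=U back=3 fwd=0
After 10 (back): cur=B back=2 fwd=1
After 11 (forward): cur=U back=3 fwd=0
After 12 (back): cur=B back=2 fwd=1

B 2 1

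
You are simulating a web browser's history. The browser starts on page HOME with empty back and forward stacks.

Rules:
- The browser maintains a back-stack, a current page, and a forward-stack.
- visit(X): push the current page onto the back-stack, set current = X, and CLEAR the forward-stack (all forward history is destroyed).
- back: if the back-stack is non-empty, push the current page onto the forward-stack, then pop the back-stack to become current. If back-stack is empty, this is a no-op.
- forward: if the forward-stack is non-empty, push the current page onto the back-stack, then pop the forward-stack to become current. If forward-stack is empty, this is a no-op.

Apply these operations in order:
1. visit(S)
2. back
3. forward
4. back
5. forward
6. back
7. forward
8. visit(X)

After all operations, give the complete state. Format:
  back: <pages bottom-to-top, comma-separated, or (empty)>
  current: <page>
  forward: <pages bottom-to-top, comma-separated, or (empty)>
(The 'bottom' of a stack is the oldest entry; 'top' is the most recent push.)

Answer: back: HOME,S
current: X
forward: (empty)

Derivation:
After 1 (visit(S)): cur=S back=1 fwd=0
After 2 (back): cur=HOME back=0 fwd=1
After 3 (forward): cur=S back=1 fwd=0
After 4 (back): cur=HOME back=0 fwd=1
After 5 (forward): cur=S back=1 fwd=0
After 6 (back): cur=HOME back=0 fwd=1
After 7 (forward): cur=S back=1 fwd=0
After 8 (visit(X)): cur=X back=2 fwd=0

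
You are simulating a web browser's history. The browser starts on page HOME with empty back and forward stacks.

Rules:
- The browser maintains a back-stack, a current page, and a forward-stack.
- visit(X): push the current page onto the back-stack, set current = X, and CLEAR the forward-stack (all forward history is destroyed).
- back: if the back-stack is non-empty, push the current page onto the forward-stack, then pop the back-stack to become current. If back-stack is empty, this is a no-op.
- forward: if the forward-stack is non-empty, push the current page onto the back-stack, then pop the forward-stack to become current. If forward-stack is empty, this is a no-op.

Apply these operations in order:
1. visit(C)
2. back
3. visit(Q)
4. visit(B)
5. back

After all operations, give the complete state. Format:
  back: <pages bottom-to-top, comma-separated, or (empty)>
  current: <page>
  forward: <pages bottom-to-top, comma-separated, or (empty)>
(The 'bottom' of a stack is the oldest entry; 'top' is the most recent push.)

Answer: back: HOME
current: Q
forward: B

Derivation:
After 1 (visit(C)): cur=C back=1 fwd=0
After 2 (back): cur=HOME back=0 fwd=1
After 3 (visit(Q)): cur=Q back=1 fwd=0
After 4 (visit(B)): cur=B back=2 fwd=0
After 5 (back): cur=Q back=1 fwd=1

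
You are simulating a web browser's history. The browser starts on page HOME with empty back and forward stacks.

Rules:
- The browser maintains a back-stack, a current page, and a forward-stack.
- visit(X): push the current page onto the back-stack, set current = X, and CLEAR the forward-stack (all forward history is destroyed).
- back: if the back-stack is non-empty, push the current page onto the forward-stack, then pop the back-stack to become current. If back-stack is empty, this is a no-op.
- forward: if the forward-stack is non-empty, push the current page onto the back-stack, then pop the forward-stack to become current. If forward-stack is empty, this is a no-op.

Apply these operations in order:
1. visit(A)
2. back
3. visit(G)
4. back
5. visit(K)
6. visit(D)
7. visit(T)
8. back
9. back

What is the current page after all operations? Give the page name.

After 1 (visit(A)): cur=A back=1 fwd=0
After 2 (back): cur=HOME back=0 fwd=1
After 3 (visit(G)): cur=G back=1 fwd=0
After 4 (back): cur=HOME back=0 fwd=1
After 5 (visit(K)): cur=K back=1 fwd=0
After 6 (visit(D)): cur=D back=2 fwd=0
After 7 (visit(T)): cur=T back=3 fwd=0
After 8 (back): cur=D back=2 fwd=1
After 9 (back): cur=K back=1 fwd=2

Answer: K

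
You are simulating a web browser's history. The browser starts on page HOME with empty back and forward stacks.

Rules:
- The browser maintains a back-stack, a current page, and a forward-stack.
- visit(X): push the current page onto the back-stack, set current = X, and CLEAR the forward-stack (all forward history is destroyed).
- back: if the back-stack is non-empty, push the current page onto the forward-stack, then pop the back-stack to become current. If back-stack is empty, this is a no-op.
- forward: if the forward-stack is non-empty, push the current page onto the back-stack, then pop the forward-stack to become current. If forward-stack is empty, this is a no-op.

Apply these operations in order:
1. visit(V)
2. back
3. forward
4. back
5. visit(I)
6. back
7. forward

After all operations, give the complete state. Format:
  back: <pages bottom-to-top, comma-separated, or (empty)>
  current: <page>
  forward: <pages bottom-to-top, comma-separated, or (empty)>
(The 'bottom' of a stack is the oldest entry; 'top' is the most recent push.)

Answer: back: HOME
current: I
forward: (empty)

Derivation:
After 1 (visit(V)): cur=V back=1 fwd=0
After 2 (back): cur=HOME back=0 fwd=1
After 3 (forward): cur=V back=1 fwd=0
After 4 (back): cur=HOME back=0 fwd=1
After 5 (visit(I)): cur=I back=1 fwd=0
After 6 (back): cur=HOME back=0 fwd=1
After 7 (forward): cur=I back=1 fwd=0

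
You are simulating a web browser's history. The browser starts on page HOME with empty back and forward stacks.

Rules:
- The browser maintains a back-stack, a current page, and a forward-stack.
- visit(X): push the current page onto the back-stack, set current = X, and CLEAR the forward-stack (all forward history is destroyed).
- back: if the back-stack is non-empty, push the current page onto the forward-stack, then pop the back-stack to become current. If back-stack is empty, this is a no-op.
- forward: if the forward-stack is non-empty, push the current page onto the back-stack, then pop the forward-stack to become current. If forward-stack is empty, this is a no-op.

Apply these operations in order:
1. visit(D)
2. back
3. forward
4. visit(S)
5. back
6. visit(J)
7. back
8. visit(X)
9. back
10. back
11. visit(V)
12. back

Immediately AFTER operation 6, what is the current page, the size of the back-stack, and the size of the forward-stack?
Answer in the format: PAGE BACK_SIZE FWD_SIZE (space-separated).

After 1 (visit(D)): cur=D back=1 fwd=0
After 2 (back): cur=HOME back=0 fwd=1
After 3 (forward): cur=D back=1 fwd=0
After 4 (visit(S)): cur=S back=2 fwd=0
After 5 (back): cur=D back=1 fwd=1
After 6 (visit(J)): cur=J back=2 fwd=0

J 2 0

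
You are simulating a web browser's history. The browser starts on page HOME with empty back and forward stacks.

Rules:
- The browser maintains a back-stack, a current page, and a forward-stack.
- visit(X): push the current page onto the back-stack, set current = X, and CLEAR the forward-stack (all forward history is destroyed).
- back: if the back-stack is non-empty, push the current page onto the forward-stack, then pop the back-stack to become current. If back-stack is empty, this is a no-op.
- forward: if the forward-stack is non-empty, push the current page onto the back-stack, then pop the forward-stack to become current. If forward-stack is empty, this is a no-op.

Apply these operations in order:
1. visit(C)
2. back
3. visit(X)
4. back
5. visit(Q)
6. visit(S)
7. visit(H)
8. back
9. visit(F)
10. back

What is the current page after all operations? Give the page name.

After 1 (visit(C)): cur=C back=1 fwd=0
After 2 (back): cur=HOME back=0 fwd=1
After 3 (visit(X)): cur=X back=1 fwd=0
After 4 (back): cur=HOME back=0 fwd=1
After 5 (visit(Q)): cur=Q back=1 fwd=0
After 6 (visit(S)): cur=S back=2 fwd=0
After 7 (visit(H)): cur=H back=3 fwd=0
After 8 (back): cur=S back=2 fwd=1
After 9 (visit(F)): cur=F back=3 fwd=0
After 10 (back): cur=S back=2 fwd=1

Answer: S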